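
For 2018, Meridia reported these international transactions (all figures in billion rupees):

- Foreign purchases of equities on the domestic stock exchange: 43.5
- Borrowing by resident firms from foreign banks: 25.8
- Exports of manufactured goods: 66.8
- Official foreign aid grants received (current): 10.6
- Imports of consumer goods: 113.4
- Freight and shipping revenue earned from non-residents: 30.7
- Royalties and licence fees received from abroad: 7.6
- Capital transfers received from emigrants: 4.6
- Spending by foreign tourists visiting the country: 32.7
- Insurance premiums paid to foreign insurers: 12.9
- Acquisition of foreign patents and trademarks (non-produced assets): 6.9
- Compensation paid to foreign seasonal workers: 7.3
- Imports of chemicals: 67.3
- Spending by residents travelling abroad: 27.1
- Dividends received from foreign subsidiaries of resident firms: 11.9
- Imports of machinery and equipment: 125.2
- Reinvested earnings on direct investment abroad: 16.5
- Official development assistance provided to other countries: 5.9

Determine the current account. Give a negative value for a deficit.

-182.3

Goods: -125.2 + 66.8 - 67.3 - 113.4 = -239.1
Services: 32.7 + 7.6 - 12.9 - 27.1 + 30.7 = 31.0
Primary income: -7.3 + 16.5 + 11.9 = 21.1
Secondary income: 10.6 - 5.9 = 4.7
Current account = (-239.1) + 31.0 + 21.1 + 4.7 = -182.3
(Excluded from the current account — financial account: foreign purchases of equities on the domestic stock exchange 43.5, borrowing by resident firms from foreign banks 25.8; capital account: capital transfers received from emigrants 4.6, acquisition of foreign patents and trademarks (non-produced assets) 6.9.)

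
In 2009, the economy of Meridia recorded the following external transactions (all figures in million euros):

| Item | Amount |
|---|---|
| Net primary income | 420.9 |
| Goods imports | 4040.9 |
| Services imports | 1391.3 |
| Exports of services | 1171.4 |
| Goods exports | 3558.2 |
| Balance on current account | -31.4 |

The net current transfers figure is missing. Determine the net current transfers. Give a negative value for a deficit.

Current account = goods balance + services balance + net primary income + net secondary income
Sum of the known components = -281.7
Net current transfers = CA - (known components) = -31.4 - (-281.7) = 250.3

250.3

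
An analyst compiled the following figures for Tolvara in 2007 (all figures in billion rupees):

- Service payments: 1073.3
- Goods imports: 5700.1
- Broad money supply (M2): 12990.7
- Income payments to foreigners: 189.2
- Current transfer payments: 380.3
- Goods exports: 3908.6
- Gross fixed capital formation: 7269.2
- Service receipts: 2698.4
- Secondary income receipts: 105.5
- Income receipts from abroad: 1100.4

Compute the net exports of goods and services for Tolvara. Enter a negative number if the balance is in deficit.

-166.4

Goods balance = 3908.6 - 5700.1 = -1791.5
Services balance = 2698.4 - 1073.3 = 1625.1
Trade balance (goods + services) = -1791.5 + 1625.1 = -166.4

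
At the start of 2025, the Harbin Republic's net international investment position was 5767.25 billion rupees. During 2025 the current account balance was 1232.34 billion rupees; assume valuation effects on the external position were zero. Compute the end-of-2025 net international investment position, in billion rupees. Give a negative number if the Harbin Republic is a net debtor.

6999.59

With no valuation effects, change in NIIP = current account = 1232.34
End-of-year NIIP = 5767.25 + 1232.34 = 6999.59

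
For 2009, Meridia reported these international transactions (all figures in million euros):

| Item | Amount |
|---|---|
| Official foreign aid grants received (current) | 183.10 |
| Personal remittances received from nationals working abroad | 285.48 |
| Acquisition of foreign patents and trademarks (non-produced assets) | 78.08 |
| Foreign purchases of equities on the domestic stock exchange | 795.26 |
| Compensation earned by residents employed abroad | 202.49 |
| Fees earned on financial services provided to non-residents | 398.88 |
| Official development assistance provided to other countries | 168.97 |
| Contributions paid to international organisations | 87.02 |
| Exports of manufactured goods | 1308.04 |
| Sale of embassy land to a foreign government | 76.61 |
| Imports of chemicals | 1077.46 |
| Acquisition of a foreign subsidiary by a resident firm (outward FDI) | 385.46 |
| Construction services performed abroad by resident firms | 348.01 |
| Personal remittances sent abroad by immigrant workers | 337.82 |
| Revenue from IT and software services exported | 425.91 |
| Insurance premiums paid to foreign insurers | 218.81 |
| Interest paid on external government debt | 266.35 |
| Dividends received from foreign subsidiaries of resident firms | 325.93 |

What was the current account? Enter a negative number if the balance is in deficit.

Goods: 1308.04 - 1077.46 = 230.58
Services: 425.91 + 348.01 + 398.88 - 218.81 = 953.99
Primary income: 325.93 - 266.35 + 202.49 = 262.07
Secondary income: -87.02 - 337.82 + 285.48 - 168.97 + 183.10 = -125.23
Current account = 230.58 + 953.99 + 262.07 + (-125.23) = 1321.41
(Excluded from the current account — capital account: acquisition of foreign patents and trademarks (non-produced assets) 78.08, sale of embassy land to a foreign government 76.61; financial account: foreign purchases of equities on the domestic stock exchange 795.26, acquisition of a foreign subsidiary by a resident firm (outward FDI) 385.46.)

1321.41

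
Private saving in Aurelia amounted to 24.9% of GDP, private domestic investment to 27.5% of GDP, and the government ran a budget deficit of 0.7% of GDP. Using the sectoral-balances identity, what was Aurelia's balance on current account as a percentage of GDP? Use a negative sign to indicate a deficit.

-3.3

By the sectoral-balances identity, CA = (S_private - I) + (T - G).
Private balance = 24.9 - 27.5 = -2.6
Government balance (T - G) = -0.7
CA = -2.6 + (-0.7) = -3.3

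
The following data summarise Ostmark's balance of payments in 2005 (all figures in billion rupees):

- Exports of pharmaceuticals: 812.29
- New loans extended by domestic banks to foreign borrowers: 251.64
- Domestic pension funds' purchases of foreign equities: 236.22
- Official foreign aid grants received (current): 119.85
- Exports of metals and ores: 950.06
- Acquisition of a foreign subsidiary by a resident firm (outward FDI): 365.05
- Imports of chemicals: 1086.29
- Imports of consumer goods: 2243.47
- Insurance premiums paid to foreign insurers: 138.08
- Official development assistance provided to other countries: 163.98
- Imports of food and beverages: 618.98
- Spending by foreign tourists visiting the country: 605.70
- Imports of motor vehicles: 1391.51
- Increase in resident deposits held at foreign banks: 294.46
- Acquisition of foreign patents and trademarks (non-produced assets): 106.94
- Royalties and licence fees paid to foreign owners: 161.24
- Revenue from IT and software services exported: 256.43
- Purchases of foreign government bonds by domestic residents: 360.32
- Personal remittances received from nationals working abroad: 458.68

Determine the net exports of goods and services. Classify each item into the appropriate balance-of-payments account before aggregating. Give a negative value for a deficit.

-3015.09

Goods: 950.06 - 2243.47 + 812.29 - 1086.29 - 1391.51 - 618.98 = -3577.90
Services: -138.08 - 161.24 + 256.43 + 605.70 = 562.81
Trade balance = -3577.90 + 562.81 = -3015.09
(Excluded from the trade balance — financial account: new loans extended by domestic banks to foreign borrowers 251.64, domestic pension funds' purchases of foreign equities 236.22, acquisition of a foreign subsidiary by a resident firm (outward FDI) 365.05, increase in resident deposits held at foreign banks 294.46, purchases of foreign government bonds by domestic residents 360.32; secondary income: official foreign aid grants received (current) 119.85, official development assistance provided to other countries 163.98, personal remittances received from nationals working abroad 458.68; capital account: acquisition of foreign patents and trademarks (non-produced assets) 106.94.)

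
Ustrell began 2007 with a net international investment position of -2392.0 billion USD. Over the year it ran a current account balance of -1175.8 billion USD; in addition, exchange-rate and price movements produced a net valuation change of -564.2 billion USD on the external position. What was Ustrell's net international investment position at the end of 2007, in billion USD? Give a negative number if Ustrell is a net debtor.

-4132.0

Change in NIIP = current account + net valuation change = -1175.8 + (-564.2) = -1740.0
End-of-year NIIP = -2392.0 + (-1740.0) = -4132.0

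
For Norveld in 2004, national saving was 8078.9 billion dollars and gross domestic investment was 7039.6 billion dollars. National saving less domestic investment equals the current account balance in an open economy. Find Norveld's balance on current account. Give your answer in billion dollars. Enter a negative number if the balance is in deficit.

S - I = CA (net lending to the rest of the world).
CA = S - I = 8078.9 - 7039.6 = 1039.3

1039.3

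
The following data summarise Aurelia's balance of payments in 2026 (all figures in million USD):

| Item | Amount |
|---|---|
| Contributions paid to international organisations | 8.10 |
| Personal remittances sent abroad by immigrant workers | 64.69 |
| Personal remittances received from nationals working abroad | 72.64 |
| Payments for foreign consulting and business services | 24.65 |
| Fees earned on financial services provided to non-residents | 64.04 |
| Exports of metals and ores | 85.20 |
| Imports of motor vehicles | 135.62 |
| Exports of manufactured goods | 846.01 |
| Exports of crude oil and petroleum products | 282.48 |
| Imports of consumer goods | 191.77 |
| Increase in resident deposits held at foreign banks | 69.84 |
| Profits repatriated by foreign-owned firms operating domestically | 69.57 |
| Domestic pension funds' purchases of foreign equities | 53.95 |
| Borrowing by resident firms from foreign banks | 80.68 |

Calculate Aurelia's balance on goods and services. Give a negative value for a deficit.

925.69

Goods: 846.01 + 282.48 + 85.20 - 135.62 - 191.77 = 886.30
Services: 64.04 - 24.65 = 39.39
Trade balance = 886.30 + 39.39 = 925.69
(Excluded from the trade balance — secondary income: contributions paid to international organisations 8.10, personal remittances sent abroad by immigrant workers 64.69, personal remittances received from nationals working abroad 72.64; financial account: increase in resident deposits held at foreign banks 69.84, domestic pension funds' purchases of foreign equities 53.95, borrowing by resident firms from foreign banks 80.68; primary income: profits repatriated by foreign-owned firms operating domestically 69.57.)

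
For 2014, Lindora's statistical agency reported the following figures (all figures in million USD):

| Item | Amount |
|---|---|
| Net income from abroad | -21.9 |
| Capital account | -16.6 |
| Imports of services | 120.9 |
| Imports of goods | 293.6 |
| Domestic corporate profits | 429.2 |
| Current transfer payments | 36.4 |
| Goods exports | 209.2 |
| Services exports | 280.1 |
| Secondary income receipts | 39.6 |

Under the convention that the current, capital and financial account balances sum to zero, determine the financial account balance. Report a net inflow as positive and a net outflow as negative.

-39.5

Goods balance = 209.2 - 293.6 = -84.4
Services balance = 280.1 - 120.9 = 159.2
Trade balance (goods + services) = -84.4 + 159.2 = 74.8
Net primary income = -21.9
Net secondary income = 39.6 - 36.4 = 3.2
Current account = 74.8 + (-21.9) + 3.2 = 56.1
Financial account = -(56.1 + (-16.6)) = -39.5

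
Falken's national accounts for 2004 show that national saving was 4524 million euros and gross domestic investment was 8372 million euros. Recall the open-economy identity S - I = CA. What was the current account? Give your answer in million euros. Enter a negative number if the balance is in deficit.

CA = S - I = 4524 - 8372 = -3848

-3848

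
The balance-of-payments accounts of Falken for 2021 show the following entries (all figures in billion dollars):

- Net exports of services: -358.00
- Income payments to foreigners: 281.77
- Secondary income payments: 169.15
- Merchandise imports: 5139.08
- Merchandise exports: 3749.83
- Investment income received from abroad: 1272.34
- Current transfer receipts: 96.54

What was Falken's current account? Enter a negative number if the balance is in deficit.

Goods balance = 3749.83 - 5139.08 = -1389.25
Services balance = -358.00
Trade balance (goods + services) = -1389.25 + (-358.00) = -1747.25
Net primary income = 1272.34 - 281.77 = 990.57
Net secondary income = 96.54 - 169.15 = -72.61
Current account = -1747.25 + 990.57 + (-72.61) = -829.29

-829.29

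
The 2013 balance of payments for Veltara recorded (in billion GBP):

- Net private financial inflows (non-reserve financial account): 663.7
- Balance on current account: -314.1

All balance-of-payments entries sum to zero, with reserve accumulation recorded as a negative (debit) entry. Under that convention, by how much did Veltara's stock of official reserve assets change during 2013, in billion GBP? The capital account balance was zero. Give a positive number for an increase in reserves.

349.6

Official reserve transactions balance = -((-314.1) + 663.7) = -349.6
An accumulation of reserves is recorded as a debit (negative entry), so the change in the stock of reserves is the negative of that balance.
Change in official reserves = -(-349.6) = 349.6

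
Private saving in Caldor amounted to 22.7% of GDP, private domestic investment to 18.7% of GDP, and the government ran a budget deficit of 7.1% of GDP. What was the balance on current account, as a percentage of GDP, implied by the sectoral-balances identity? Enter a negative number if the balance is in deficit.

By the sectoral-balances identity, CA = (S_private - I) + (T - G).
Private balance = 22.7 - 18.7 = 4.0
Government balance (T - G) = -7.1
CA = 4.0 + (-7.1) = -3.1

-3.1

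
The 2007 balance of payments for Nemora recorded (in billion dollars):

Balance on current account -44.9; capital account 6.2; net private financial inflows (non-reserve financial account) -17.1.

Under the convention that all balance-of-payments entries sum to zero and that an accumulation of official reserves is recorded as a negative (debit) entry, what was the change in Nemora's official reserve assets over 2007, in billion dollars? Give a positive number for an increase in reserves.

-55.8

Official reserve transactions balance = -((-44.9) + 6.2 + (-17.1)) = 55.8
An accumulation of reserves is recorded as a debit (negative entry), so the change in the stock of reserves is the negative of that balance.
Change in official reserves = -(55.8) = -55.8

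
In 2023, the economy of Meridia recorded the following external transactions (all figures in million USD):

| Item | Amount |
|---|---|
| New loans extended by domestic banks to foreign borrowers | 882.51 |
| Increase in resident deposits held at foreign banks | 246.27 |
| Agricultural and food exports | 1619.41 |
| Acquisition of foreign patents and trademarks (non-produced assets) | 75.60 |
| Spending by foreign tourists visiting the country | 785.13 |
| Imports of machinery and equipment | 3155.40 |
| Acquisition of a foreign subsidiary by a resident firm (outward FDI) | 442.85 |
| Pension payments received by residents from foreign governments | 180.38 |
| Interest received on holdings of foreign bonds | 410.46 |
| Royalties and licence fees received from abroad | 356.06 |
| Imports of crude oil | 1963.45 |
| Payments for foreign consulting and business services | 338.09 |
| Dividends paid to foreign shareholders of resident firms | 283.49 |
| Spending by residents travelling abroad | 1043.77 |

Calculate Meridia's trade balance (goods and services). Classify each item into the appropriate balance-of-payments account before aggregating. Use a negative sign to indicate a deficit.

-3740.11

Goods: -3155.40 + 1619.41 - 1963.45 = -3499.44
Services: -1043.77 + 356.06 + 785.13 - 338.09 = -240.67
Trade balance = -3499.44 + (-240.67) = -3740.11
(Excluded from the trade balance — financial account: new loans extended by domestic banks to foreign borrowers 882.51, increase in resident deposits held at foreign banks 246.27, acquisition of a foreign subsidiary by a resident firm (outward FDI) 442.85; capital account: acquisition of foreign patents and trademarks (non-produced assets) 75.60; secondary income: pension payments received by residents from foreign governments 180.38; primary income: interest received on holdings of foreign bonds 410.46, dividends paid to foreign shareholders of resident firms 283.49.)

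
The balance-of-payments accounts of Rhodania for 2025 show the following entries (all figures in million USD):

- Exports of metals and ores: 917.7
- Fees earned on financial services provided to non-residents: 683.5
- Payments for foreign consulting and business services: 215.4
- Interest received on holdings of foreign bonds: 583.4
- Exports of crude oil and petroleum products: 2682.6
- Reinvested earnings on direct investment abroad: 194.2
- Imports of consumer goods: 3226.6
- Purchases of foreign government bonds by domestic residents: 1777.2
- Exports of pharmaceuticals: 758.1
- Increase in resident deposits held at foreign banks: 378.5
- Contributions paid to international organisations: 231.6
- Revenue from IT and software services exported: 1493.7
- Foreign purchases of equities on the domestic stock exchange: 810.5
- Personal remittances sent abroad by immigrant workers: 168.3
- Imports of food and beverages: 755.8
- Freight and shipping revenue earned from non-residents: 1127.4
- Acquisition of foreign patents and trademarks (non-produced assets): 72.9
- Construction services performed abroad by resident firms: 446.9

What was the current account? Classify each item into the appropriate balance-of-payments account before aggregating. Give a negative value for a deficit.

4289.8

Goods: 2682.6 - 3226.6 + 917.7 + 758.1 - 755.8 = 376.0
Services: -215.4 + 446.9 + 1493.7 + 1127.4 + 683.5 = 3536.1
Primary income: 194.2 + 583.4 = 777.6
Secondary income: -168.3 - 231.6 = -399.9
Current account = 376.0 + 3536.1 + 777.6 + (-399.9) = 4289.8
(Excluded from the current account — financial account: purchases of foreign government bonds by domestic residents 1777.2, increase in resident deposits held at foreign banks 378.5, foreign purchases of equities on the domestic stock exchange 810.5; capital account: acquisition of foreign patents and trademarks (non-produced assets) 72.9.)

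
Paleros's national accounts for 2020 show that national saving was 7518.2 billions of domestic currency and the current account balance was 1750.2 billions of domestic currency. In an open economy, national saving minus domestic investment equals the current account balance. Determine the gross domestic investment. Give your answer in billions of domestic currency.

I = S - CA = 7518.2 - 1750.2 = 5768.0

5768.0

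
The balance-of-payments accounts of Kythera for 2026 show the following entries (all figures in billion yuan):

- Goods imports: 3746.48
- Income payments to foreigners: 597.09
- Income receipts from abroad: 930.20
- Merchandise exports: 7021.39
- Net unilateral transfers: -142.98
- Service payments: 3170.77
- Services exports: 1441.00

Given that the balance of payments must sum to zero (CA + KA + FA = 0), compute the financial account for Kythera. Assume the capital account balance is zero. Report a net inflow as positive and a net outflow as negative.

-1735.27

Goods balance = 7021.39 - 3746.48 = 3274.91
Services balance = 1441.00 - 3170.77 = -1729.77
Trade balance (goods + services) = 3274.91 + (-1729.77) = 1545.14
Net primary income = 930.20 - 597.09 = 333.11
Net secondary income = -142.98
Current account = 1545.14 + 333.11 + (-142.98) = 1735.27
Financial account = -(1735.27) = -1735.27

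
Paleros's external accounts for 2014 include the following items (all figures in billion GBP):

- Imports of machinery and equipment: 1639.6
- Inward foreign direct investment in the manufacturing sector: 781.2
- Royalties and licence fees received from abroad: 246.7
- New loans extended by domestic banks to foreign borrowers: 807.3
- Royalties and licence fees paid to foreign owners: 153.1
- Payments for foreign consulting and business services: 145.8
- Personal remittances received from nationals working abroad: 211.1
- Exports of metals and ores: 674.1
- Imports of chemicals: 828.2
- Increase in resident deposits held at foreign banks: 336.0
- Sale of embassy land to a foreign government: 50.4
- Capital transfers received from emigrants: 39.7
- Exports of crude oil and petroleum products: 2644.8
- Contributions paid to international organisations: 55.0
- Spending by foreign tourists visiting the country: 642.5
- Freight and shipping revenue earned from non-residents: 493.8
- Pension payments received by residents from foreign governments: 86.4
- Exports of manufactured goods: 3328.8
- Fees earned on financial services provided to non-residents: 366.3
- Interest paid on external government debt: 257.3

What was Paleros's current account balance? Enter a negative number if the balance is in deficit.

5615.5

Goods: 3328.8 + 2644.8 - 1639.6 + 674.1 - 828.2 = 4179.9
Services: 642.5 - 153.1 + 493.8 - 145.8 + 246.7 + 366.3 = 1450.4
Primary income: -257.3
Secondary income: -55.0 + 86.4 + 211.1 = 242.5
Current account = 4179.9 + 1450.4 + (-257.3) + 242.5 = 5615.5
(Excluded from the current account — financial account: inward foreign direct investment in the manufacturing sector 781.2, new loans extended by domestic banks to foreign borrowers 807.3, increase in resident deposits held at foreign banks 336.0; capital account: sale of embassy land to a foreign government 50.4, capital transfers received from emigrants 39.7.)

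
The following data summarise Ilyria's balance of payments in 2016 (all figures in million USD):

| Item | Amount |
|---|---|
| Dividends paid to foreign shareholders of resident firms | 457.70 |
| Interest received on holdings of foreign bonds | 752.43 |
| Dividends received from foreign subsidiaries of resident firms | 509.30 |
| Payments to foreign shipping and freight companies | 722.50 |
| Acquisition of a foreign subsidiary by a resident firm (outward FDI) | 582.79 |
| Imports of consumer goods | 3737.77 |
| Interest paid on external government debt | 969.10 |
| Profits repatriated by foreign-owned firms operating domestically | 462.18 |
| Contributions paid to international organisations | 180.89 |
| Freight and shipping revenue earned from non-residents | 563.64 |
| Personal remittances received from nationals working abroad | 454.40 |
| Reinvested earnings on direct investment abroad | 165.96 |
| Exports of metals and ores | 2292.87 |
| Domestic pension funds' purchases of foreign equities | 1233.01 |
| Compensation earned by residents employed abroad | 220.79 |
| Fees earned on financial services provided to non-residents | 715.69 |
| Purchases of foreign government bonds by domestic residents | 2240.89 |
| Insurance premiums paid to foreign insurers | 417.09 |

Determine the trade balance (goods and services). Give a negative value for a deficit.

Goods: -3737.77 + 2292.87 = -1444.90
Services: -722.50 - 417.09 + 715.69 + 563.64 = 139.74
Trade balance = -1444.90 + 139.74 = -1305.16
(Excluded from the trade balance — primary income: dividends paid to foreign shareholders of resident firms 457.70, interest received on holdings of foreign bonds 752.43, dividends received from foreign subsidiaries of resident firms 509.30, interest paid on external government debt 969.10, profits repatriated by foreign-owned firms operating domestically 462.18, reinvested earnings on direct investment abroad 165.96, compensation earned by residents employed abroad 220.79; financial account: acquisition of a foreign subsidiary by a resident firm (outward FDI) 582.79, domestic pension funds' purchases of foreign equities 1233.01, purchases of foreign government bonds by domestic residents 2240.89; secondary income: contributions paid to international organisations 180.89, personal remittances received from nationals working abroad 454.40.)

-1305.16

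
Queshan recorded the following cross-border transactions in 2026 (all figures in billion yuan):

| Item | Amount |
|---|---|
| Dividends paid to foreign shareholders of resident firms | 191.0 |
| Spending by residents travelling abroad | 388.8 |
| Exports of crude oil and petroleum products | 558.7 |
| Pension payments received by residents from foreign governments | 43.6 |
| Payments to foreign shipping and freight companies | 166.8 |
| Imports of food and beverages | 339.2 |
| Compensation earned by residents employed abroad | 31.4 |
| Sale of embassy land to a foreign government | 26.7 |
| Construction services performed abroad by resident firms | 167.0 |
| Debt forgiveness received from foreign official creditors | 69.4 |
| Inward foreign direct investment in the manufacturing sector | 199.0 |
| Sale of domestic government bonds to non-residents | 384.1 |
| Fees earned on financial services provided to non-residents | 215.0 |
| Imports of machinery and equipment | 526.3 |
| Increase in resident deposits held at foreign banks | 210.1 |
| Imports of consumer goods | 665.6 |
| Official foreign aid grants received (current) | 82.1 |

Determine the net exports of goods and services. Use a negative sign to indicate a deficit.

Goods: -665.6 - 526.3 + 558.7 - 339.2 = -972.4
Services: 167.0 - 166.8 - 388.8 + 215.0 = -173.6
Trade balance = -972.4 + (-173.6) = -1146.0
(Excluded from the trade balance — primary income: dividends paid to foreign shareholders of resident firms 191.0, compensation earned by residents employed abroad 31.4; secondary income: pension payments received by residents from foreign governments 43.6, official foreign aid grants received (current) 82.1; capital account: sale of embassy land to a foreign government 26.7, debt forgiveness received from foreign official creditors 69.4; financial account: inward foreign direct investment in the manufacturing sector 199.0, sale of domestic government bonds to non-residents 384.1, increase in resident deposits held at foreign banks 210.1.)

-1146.0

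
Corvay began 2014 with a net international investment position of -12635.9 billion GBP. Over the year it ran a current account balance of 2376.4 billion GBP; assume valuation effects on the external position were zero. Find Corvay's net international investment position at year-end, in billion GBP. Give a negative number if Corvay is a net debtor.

With no valuation effects, change in NIIP = current account = 2376.4
End-of-year NIIP = -12635.9 + 2376.4 = -10259.5

-10259.5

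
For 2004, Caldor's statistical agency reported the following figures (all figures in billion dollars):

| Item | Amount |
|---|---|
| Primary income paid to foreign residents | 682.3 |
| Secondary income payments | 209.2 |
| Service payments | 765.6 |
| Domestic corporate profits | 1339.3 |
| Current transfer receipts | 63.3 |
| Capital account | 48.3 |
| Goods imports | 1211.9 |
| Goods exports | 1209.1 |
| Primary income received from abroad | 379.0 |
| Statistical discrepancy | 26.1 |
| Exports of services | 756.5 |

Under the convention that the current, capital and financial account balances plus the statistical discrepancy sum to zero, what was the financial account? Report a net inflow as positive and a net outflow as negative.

386.7

Goods balance = 1209.1 - 1211.9 = -2.8
Services balance = 756.5 - 765.6 = -9.1
Trade balance (goods + services) = -2.8 + (-9.1) = -11.9
Net primary income = 379.0 - 682.3 = -303.3
Net secondary income = 63.3 - 209.2 = -145.9
Current account = -11.9 + (-303.3) + (-145.9) = -461.1
Financial account = -(-461.1 + 48.3 + 26.1) = 386.7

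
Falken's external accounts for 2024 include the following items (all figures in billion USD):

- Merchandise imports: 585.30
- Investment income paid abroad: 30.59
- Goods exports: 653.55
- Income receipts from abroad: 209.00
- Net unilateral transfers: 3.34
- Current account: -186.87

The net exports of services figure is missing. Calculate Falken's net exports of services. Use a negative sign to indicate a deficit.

-436.87

Current account = goods balance + services balance + net primary income + net secondary income
Sum of the known components = 250.00
Net exports of services = CA - (known components) = -186.87 - 250.00 = -436.87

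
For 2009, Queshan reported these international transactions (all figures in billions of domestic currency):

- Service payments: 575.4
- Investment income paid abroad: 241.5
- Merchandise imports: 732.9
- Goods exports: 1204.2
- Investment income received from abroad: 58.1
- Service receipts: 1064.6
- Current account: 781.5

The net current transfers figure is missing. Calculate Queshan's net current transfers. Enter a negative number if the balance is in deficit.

4.4

Current account = goods balance + services balance + net primary income + net secondary income
Sum of the known components = 777.1
Net current transfers = CA - (known components) = 781.5 - 777.1 = 4.4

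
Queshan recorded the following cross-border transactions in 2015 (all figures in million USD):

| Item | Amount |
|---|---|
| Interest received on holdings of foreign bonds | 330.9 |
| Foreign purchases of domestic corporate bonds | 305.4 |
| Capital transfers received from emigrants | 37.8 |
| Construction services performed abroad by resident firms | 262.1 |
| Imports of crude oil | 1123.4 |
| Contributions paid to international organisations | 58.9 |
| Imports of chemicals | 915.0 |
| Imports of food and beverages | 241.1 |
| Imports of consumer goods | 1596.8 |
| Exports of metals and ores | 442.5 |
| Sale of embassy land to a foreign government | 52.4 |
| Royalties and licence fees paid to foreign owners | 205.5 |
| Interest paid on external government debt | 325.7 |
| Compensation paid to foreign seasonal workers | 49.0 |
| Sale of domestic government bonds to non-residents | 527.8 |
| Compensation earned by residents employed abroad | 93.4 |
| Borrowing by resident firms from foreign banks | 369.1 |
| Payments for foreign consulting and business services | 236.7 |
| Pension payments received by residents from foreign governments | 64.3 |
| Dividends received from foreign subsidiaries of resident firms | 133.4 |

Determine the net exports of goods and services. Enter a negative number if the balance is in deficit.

Goods: -1123.4 - 915.0 - 1596.8 - 241.1 + 442.5 = -3433.8
Services: 262.1 - 236.7 - 205.5 = -180.1
Trade balance = -3433.8 + (-180.1) = -3613.9
(Excluded from the trade balance — primary income: interest received on holdings of foreign bonds 330.9, interest paid on external government debt 325.7, compensation paid to foreign seasonal workers 49.0, compensation earned by residents employed abroad 93.4, dividends received from foreign subsidiaries of resident firms 133.4; financial account: foreign purchases of domestic corporate bonds 305.4, sale of domestic government bonds to non-residents 527.8, borrowing by resident firms from foreign banks 369.1; capital account: capital transfers received from emigrants 37.8, sale of embassy land to a foreign government 52.4; secondary income: contributions paid to international organisations 58.9, pension payments received by residents from foreign governments 64.3.)

-3613.9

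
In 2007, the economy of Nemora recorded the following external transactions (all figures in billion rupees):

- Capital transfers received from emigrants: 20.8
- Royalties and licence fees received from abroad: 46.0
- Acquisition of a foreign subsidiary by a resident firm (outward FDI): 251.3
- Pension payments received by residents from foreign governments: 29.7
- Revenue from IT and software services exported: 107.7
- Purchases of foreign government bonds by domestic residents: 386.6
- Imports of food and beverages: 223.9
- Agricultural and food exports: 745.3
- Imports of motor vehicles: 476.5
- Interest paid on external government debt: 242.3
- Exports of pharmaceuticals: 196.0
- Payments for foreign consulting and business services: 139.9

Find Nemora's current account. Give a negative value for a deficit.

42.1

Goods: 196.0 - 476.5 - 223.9 + 745.3 = 240.9
Services: 107.7 - 139.9 + 46.0 = 13.8
Primary income: -242.3
Secondary income: 29.7
Current account = 240.9 + 13.8 + (-242.3) + 29.7 = 42.1
(Excluded from the current account — capital account: capital transfers received from emigrants 20.8; financial account: acquisition of a foreign subsidiary by a resident firm (outward FDI) 251.3, purchases of foreign government bonds by domestic residents 386.6.)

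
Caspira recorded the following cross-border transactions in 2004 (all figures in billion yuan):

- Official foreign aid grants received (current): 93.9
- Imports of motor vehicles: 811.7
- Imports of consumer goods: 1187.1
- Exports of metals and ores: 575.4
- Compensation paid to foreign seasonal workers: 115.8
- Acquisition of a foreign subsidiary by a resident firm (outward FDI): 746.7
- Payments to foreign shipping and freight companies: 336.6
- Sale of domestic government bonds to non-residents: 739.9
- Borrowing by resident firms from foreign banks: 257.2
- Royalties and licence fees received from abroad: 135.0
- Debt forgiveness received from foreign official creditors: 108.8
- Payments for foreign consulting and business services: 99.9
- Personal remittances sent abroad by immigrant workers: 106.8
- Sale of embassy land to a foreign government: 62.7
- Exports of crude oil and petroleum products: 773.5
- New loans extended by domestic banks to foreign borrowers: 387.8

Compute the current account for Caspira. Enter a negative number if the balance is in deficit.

-1080.1

Goods: -811.7 - 1187.1 + 575.4 + 773.5 = -649.9
Services: -336.6 + 135.0 - 99.9 = -301.5
Primary income: -115.8
Secondary income: 93.9 - 106.8 = -12.9
Current account = (-649.9) + (-301.5) + (-115.8) + (-12.9) = -1080.1
(Excluded from the current account — financial account: acquisition of a foreign subsidiary by a resident firm (outward FDI) 746.7, sale of domestic government bonds to non-residents 739.9, borrowing by resident firms from foreign banks 257.2, new loans extended by domestic banks to foreign borrowers 387.8; capital account: debt forgiveness received from foreign official creditors 108.8, sale of embassy land to a foreign government 62.7.)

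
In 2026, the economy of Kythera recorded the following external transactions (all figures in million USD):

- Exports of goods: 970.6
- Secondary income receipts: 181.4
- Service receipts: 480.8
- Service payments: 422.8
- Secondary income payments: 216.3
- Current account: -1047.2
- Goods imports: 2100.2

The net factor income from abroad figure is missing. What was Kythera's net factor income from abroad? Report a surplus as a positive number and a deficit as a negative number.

59.3

Current account = goods balance + services balance + net primary income + net secondary income
Sum of the known components = -1106.5
Net factor income from abroad = CA - (known components) = -1047.2 - (-1106.5) = 59.3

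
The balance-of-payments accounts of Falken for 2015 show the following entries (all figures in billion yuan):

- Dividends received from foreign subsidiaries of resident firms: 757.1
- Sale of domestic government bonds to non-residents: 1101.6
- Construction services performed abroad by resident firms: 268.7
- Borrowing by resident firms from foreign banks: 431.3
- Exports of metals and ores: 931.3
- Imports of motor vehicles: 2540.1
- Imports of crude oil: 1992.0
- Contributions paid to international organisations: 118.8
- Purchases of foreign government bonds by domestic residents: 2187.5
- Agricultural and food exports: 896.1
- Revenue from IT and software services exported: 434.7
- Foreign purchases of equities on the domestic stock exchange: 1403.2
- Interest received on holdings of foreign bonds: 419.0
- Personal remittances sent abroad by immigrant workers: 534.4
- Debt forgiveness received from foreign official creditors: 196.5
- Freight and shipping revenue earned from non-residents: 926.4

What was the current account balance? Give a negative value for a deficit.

-552.0

Goods: 931.3 + 896.1 - 2540.1 - 1992.0 = -2704.7
Services: 926.4 + 434.7 + 268.7 = 1629.8
Primary income: 757.1 + 419.0 = 1176.1
Secondary income: -118.8 - 534.4 = -653.2
Current account = (-2704.7) + 1629.8 + 1176.1 + (-653.2) = -552.0
(Excluded from the current account — financial account: sale of domestic government bonds to non-residents 1101.6, borrowing by resident firms from foreign banks 431.3, purchases of foreign government bonds by domestic residents 2187.5, foreign purchases of equities on the domestic stock exchange 1403.2; capital account: debt forgiveness received from foreign official creditors 196.5.)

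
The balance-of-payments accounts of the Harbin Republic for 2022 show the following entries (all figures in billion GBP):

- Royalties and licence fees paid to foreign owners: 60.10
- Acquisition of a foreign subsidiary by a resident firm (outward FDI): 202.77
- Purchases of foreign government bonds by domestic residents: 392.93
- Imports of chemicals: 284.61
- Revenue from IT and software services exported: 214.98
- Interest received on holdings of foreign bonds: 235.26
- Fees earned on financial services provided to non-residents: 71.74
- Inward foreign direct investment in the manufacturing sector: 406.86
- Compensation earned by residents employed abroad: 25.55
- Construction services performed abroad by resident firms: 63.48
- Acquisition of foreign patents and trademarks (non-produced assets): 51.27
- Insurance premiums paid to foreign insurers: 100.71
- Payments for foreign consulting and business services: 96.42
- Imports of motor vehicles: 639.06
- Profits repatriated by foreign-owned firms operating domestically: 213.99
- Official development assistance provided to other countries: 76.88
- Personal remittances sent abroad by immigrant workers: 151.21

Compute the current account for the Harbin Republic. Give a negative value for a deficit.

-1011.97

Goods: -639.06 - 284.61 = -923.67
Services: 214.98 + 71.74 - 60.10 - 96.42 + 63.48 - 100.71 = 92.97
Primary income: 25.55 - 213.99 + 235.26 = 46.82
Secondary income: -76.88 - 151.21 = -228.09
Current account = (-923.67) + 92.97 + 46.82 + (-228.09) = -1011.97
(Excluded from the current account — financial account: acquisition of a foreign subsidiary by a resident firm (outward FDI) 202.77, purchases of foreign government bonds by domestic residents 392.93, inward foreign direct investment in the manufacturing sector 406.86; capital account: acquisition of foreign patents and trademarks (non-produced assets) 51.27.)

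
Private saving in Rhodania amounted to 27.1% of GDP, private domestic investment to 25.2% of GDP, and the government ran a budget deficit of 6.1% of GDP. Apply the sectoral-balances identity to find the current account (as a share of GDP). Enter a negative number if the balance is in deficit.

By the sectoral-balances identity, CA = (S_private - I) + (T - G).
Private balance = 27.1 - 25.2 = 1.9
Government balance (T - G) = -6.1
CA = 1.9 + (-6.1) = -4.2

-4.2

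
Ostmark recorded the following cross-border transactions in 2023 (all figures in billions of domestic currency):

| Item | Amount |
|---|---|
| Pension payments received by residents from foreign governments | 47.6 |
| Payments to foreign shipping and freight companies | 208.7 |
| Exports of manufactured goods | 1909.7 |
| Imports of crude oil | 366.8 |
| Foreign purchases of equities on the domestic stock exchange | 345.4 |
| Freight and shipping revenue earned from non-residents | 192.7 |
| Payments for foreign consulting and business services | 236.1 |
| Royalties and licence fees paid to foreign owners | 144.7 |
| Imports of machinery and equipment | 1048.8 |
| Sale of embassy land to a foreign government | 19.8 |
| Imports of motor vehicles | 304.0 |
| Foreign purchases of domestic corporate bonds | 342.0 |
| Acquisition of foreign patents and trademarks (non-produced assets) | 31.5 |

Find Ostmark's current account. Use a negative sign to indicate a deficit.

Goods: -304.0 + 1909.7 - 1048.8 - 366.8 = 190.1
Services: -144.7 + 192.7 - 208.7 - 236.1 = -396.8
Secondary income: 47.6
Current account = 190.1 + (-396.8) + 47.6 = -159.1
(Excluded from the current account — financial account: foreign purchases of equities on the domestic stock exchange 345.4, foreign purchases of domestic corporate bonds 342.0; capital account: sale of embassy land to a foreign government 19.8, acquisition of foreign patents and trademarks (non-produced assets) 31.5.)

-159.1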